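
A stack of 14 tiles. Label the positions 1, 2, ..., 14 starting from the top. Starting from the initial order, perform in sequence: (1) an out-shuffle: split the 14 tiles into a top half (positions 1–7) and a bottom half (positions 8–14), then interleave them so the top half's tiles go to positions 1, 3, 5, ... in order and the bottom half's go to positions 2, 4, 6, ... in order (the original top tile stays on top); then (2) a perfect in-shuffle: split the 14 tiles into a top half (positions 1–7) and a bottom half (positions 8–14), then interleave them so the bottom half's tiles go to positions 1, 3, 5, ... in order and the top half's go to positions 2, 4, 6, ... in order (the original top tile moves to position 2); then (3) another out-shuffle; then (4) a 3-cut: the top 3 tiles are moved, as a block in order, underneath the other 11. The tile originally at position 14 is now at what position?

Track the tile from position 14 forward through each operation:
  after op 1 (out-shuffle): 14 → 14
  after op 2 (in-shuffle): 14 → 13
  after op 3 (out-shuffle): 13 → 12
  after op 4 (cut 3): 12 → 9

9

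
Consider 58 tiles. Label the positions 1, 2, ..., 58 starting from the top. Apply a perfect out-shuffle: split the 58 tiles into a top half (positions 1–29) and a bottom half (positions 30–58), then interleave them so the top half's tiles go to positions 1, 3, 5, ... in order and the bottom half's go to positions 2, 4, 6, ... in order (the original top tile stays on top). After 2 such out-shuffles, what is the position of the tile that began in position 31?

7

Track the tile's position through each out-shuffle:
31 → 4 → 7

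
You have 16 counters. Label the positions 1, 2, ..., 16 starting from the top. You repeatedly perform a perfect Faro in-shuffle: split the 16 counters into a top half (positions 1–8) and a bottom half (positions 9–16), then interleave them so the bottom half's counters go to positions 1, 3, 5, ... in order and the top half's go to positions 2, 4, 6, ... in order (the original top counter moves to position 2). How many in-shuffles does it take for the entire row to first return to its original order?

The in-shuffle permutes the 16 positions with cycle lengths [8, 8].
Every counter is home exactly when every cycle has completed a whole number of laps, i.e. after lcm(8) = 8 in-shuffles.

8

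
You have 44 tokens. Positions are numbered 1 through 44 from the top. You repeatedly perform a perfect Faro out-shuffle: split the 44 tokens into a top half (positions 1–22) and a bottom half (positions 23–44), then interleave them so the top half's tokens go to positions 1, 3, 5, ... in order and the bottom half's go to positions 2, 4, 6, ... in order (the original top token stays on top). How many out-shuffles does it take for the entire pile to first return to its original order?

14

The out-shuffle permutes the 44 positions with cycle lengths [1, 1, 14, 14, 14].
Every token is home exactly when every cycle has completed a whole number of laps, i.e. after lcm(1, 14) = 14 out-shuffles.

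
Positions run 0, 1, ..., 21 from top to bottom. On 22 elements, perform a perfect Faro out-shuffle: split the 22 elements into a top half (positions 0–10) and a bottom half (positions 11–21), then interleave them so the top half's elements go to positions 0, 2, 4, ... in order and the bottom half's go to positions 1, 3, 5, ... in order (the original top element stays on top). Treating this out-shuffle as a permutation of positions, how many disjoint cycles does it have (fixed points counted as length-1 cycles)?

7

Trace each unvisited position around until it returns:
(0) (1 2 4 8 16 11) (3 6 12) (5 10 20 19 17 13) (7 14) (9 18 15) (21)
7 cycles in total.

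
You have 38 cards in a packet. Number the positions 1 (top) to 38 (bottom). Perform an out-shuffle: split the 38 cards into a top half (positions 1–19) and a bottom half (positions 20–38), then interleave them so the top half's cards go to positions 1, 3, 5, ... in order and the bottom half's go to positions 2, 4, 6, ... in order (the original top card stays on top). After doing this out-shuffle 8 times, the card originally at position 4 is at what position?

Track the card's position through each out-shuffle:
4 → 7 → 13 → 25 → 12 → 23 → 8 → 15 → 29

29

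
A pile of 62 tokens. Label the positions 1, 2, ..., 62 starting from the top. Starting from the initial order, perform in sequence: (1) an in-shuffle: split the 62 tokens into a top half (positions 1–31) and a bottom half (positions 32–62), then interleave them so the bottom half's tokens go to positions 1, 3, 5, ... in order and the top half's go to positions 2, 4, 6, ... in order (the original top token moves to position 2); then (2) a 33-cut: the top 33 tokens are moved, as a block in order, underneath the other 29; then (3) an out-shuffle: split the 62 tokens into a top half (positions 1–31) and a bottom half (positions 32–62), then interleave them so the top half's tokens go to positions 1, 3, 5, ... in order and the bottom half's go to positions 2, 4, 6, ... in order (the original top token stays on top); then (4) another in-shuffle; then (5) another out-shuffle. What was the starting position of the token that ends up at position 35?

19

Undo the operations in reverse order, starting from position 35:
  undo op 5 (out-shuffle, from top half): 35 ← 18
  undo op 4 (in-shuffle, from top half): 18 ← 9
  undo op 3 (out-shuffle, from top half): 9 ← 5
  undo op 2 (cut 33): 5 ← 38
  undo op 1 (in-shuffle, from top half): 38 ← 19
So the token at position 35 came from original position 19.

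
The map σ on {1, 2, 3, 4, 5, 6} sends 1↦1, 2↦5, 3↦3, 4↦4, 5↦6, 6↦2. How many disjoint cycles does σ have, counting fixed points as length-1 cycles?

Cycle decomposition: (1) (2 5 6) (3) (4).
4 cycles.

4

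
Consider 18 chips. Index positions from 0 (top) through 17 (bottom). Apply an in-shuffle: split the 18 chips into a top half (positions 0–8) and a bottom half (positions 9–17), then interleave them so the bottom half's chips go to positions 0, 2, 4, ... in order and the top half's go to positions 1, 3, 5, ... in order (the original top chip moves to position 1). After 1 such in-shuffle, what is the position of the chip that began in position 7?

Track the chip's position through each in-shuffle:
7 → 15

15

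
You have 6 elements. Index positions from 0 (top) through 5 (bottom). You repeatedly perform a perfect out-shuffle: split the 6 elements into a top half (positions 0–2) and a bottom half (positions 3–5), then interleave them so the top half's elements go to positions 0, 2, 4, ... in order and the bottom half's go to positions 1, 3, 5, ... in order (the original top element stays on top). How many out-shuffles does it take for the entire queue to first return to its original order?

4

The out-shuffle permutes the 6 positions with cycle lengths [1, 1, 4].
Every element is home exactly when every cycle has completed a whole number of laps, i.e. after lcm(1, 4) = 4 out-shuffles.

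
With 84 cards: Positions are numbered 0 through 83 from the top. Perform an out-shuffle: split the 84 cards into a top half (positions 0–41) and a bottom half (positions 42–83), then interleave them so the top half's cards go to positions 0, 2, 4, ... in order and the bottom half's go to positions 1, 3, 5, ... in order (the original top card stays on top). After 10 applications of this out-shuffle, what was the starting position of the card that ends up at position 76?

Work backwards from position 76, undoing one out-shuffle at a time:
76 ← 38 ← 19 ← 51 ← 67 ← 75 ← 79 ← 81 ← 82 ← 41 ← 62
So the card now at position 76 started at position 62.

62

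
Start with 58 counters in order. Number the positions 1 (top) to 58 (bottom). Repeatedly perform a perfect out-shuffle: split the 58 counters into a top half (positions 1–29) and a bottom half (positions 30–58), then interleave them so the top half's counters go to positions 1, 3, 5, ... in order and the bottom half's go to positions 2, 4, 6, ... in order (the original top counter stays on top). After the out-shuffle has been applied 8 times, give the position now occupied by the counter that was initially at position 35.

Track the counter's position through each out-shuffle:
35 → 12 → 23 → 45 → 32 → 6 → 11 → 21 → 41

41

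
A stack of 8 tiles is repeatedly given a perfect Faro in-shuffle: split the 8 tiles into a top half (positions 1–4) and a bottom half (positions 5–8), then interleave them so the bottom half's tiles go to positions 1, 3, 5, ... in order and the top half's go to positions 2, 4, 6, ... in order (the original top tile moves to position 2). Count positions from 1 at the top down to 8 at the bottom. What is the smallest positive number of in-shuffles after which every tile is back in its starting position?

6

The in-shuffle permutes the 8 positions with cycle lengths [2, 6].
Every tile is home exactly when every cycle has completed a whole number of laps, i.e. after lcm(2, 6) = 6 in-shuffles.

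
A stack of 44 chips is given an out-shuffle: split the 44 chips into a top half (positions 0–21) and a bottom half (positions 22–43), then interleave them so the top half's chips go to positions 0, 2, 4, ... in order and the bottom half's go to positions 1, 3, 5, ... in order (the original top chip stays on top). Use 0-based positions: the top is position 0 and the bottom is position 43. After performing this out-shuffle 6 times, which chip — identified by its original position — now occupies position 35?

16

Work backwards from position 35, undoing one out-shuffle at a time:
35 ← 39 ← 41 ← 42 ← 21 ← 32 ← 16
So the chip now at position 35 started at position 16.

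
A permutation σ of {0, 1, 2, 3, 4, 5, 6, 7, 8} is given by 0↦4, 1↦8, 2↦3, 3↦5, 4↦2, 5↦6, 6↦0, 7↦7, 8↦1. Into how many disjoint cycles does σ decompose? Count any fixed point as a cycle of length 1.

3

Cycle decomposition: (0 4 2 3 5 6) (1 8) (7).
3 cycles.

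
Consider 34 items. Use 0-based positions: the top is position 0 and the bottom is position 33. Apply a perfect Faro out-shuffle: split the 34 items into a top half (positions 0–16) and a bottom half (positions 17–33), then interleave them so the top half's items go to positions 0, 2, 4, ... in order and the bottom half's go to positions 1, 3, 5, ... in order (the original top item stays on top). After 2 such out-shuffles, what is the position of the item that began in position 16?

31

Track the item's position through each out-shuffle:
16 → 32 → 31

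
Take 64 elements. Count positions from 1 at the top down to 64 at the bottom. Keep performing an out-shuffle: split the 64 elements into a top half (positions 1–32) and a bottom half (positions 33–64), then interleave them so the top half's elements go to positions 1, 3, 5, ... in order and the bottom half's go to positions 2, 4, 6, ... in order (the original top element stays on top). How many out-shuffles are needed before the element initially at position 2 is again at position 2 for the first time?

Follow position 2 under repeated out-shuffles:
2 → 3 → 5 → 9 → 17 → 33 → 2
It first returns after 6 out-shuffles.

6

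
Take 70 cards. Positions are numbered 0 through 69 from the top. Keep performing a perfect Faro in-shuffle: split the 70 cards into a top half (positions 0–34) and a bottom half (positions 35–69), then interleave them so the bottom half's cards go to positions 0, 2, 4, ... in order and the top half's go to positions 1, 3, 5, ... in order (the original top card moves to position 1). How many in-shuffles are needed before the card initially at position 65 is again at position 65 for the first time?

35

Follow position 65 under repeated in-shuffles:
65 → 60 → 50 → 30 → 61 → 52 → 34 → 69 → ... → 65 (length 35)
It first returns after 35 in-shuffles.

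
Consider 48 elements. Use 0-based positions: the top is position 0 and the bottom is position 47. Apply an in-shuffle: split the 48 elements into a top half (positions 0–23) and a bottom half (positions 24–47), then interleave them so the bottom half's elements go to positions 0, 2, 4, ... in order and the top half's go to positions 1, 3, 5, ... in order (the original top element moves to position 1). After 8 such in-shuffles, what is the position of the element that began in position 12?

Track the element's position through each in-shuffle:
12 → 25 → 2 → 5 → 11 → 23 → 47 → 46 → 44

44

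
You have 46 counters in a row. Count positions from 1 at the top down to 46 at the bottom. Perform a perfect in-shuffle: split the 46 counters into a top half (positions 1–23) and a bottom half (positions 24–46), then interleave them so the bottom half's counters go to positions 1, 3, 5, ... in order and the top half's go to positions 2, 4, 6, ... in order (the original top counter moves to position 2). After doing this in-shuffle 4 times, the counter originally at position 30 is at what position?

10

Track the counter's position through each in-shuffle:
30 → 13 → 26 → 5 → 10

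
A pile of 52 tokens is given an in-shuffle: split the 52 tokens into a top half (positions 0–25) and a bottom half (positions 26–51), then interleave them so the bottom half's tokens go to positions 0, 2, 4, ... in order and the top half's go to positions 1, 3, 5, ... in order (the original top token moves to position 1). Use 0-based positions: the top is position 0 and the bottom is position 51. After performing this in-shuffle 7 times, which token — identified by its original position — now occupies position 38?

8

Work backwards from position 38, undoing one in-shuffle at a time:
38 ← 45 ← 22 ← 37 ← 18 ← 35 ← 17 ← 8
So the token now at position 38 started at position 8.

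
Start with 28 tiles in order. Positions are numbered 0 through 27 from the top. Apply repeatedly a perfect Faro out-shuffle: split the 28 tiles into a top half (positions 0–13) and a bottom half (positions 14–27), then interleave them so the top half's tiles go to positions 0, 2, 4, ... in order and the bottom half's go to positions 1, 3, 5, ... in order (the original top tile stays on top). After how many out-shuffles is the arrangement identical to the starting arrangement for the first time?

The out-shuffle permutes the 28 positions with cycle lengths [1, 1, 2, 6, 18].
Every tile is home exactly when every cycle has completed a whole number of laps, i.e. after lcm(1, 2, 6, 18) = 18 out-shuffles.

18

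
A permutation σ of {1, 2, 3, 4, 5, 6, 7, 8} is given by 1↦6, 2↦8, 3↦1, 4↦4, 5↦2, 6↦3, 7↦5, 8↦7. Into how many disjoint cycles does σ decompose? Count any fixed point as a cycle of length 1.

3

Cycle decomposition: (1 6 3) (2 8 7 5) (4).
3 cycles.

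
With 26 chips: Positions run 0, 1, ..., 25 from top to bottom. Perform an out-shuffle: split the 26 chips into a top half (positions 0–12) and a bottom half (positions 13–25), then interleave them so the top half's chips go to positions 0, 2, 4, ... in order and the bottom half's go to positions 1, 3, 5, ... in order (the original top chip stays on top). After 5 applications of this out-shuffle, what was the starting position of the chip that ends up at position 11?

Work backwards from position 11, undoing one out-shuffle at a time:
11 ← 18 ← 9 ← 17 ← 21 ← 23
So the chip now at position 11 started at position 23.

23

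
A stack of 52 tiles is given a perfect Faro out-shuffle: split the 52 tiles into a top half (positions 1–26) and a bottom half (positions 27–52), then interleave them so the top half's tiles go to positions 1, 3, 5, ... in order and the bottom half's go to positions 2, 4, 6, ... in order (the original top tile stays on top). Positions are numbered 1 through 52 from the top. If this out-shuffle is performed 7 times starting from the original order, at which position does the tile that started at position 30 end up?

41

Track the tile's position through each out-shuffle:
30 → 8 → 15 → 29 → 6 → 11 → 21 → 41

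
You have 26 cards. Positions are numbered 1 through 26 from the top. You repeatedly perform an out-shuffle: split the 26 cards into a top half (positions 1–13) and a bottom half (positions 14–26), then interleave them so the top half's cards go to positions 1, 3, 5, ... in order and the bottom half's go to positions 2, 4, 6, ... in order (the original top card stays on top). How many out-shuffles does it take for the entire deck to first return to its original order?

20

The out-shuffle permutes the 26 positions with cycle lengths [1, 1, 4, 20].
Every card is home exactly when every cycle has completed a whole number of laps, i.e. after lcm(1, 4, 20) = 20 out-shuffles.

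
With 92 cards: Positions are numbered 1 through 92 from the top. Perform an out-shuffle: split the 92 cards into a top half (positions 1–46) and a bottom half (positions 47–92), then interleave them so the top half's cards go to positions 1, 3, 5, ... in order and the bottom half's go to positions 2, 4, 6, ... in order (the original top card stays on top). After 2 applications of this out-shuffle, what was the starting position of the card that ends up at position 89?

23

Work backwards from position 89, undoing one out-shuffle at a time:
89 ← 45 ← 23
So the card now at position 89 started at position 23.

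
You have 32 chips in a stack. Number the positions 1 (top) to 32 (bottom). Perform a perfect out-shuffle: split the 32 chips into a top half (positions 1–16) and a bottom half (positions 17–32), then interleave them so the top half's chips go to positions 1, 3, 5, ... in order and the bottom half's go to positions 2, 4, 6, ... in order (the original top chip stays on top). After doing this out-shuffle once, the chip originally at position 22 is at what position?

Track the chip's position through each out-shuffle:
22 → 12

12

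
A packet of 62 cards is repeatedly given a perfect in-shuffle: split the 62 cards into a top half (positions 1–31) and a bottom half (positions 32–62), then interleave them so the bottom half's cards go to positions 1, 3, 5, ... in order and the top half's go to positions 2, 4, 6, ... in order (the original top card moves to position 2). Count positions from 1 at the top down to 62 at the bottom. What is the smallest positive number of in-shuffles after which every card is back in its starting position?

6

The in-shuffle permutes the 62 positions with cycle lengths [2, 3, 3, 6, 6, 6, 6, 6, 6, 6, 6, 6].
Every card is home exactly when every cycle has completed a whole number of laps, i.e. after lcm(2, 3, 6) = 6 in-shuffles.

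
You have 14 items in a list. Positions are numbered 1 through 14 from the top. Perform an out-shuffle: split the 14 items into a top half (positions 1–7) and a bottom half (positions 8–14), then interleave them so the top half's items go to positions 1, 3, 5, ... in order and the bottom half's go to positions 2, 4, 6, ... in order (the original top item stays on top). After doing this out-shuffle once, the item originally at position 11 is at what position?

Track the item's position through each out-shuffle:
11 → 8

8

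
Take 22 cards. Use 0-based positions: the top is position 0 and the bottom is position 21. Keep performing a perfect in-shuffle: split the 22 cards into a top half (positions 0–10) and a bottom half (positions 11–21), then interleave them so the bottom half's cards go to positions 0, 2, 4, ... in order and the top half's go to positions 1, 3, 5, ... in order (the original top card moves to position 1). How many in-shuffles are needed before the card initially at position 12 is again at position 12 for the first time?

11

Follow position 12 under repeated in-shuffles:
12 → 2 → 5 → 11 → 0 → 1 → 3 → 7 → 15 → 8 → 17 → 12
It first returns after 11 in-shuffles.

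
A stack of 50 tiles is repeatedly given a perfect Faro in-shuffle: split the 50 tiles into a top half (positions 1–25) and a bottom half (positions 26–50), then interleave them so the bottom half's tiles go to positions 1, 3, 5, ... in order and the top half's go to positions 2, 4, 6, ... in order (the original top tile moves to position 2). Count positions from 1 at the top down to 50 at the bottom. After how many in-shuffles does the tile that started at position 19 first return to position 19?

Follow position 19 under repeated in-shuffles:
19 → 38 → 25 → 50 → 49 → 47 → 43 → 35 → 19
It first returns after 8 in-shuffles.

8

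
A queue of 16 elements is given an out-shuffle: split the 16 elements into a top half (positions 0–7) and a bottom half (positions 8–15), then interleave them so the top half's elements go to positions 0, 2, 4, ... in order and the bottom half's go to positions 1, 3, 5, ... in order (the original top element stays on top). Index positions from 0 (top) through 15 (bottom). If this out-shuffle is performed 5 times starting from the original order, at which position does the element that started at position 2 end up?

4

Track the element's position through each out-shuffle:
2 → 4 → 8 → 1 → 2 → 4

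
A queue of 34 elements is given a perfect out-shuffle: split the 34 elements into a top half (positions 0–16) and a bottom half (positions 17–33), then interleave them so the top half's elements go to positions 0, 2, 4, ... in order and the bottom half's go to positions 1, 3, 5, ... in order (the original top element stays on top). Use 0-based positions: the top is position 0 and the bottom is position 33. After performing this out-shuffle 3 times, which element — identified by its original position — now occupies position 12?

18

Work backwards from position 12, undoing one out-shuffle at a time:
12 ← 6 ← 3 ← 18
So the element now at position 12 started at position 18.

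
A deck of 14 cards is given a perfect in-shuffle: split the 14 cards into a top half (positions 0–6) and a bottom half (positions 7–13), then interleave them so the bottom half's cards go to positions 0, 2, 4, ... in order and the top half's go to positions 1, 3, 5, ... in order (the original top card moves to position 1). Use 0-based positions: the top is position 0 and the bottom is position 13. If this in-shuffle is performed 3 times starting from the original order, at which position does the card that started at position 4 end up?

Track the card's position through each in-shuffle:
4 → 9 → 4 → 9

9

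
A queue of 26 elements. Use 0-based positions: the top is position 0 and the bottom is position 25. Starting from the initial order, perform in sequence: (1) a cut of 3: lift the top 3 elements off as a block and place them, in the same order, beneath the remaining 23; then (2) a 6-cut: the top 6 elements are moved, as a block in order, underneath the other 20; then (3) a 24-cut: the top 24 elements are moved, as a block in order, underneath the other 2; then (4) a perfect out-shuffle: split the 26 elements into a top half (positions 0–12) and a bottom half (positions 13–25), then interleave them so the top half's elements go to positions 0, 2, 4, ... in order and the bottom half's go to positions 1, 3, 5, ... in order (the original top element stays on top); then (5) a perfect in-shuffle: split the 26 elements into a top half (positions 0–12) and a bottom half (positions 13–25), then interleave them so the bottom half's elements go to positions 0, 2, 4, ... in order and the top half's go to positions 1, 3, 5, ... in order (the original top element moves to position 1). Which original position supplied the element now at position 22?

Undo the operations in reverse order, starting from position 22:
  undo op 5 (in-shuffle, from bottom half): 22 ← 24
  undo op 4 (out-shuffle, from top half): 24 ← 12
  undo op 3 (cut 24): 12 ← 10
  undo op 2 (cut 6): 10 ← 16
  undo op 1 (cut 3): 16 ← 19
So the element at position 22 came from original position 19.

19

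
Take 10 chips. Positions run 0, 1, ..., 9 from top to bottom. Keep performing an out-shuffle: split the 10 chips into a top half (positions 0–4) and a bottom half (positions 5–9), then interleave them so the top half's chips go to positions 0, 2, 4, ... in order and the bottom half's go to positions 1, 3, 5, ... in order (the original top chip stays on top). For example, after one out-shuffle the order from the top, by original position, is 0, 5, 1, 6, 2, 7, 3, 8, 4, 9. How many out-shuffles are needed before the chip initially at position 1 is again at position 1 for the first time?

6

Follow position 1 under repeated out-shuffles:
1 → 2 → 4 → 8 → 7 → 5 → 1
It first returns after 6 out-shuffles.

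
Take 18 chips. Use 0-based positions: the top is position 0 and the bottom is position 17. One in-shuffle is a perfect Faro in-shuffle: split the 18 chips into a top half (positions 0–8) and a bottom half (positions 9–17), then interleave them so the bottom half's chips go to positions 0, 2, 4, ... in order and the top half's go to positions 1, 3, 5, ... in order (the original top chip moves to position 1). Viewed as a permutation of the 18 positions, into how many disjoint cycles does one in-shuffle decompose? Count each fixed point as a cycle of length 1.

Trace each unvisited position around until it returns:
(0 1 3 7 15 12 ... len 18)
1 cycle in total.

1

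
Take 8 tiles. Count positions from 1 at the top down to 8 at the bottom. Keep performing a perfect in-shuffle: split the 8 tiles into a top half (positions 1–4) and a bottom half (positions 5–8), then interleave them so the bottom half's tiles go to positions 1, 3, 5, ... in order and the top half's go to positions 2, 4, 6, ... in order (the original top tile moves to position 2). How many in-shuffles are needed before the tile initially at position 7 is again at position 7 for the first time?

Follow position 7 under repeated in-shuffles:
7 → 5 → 1 → 2 → 4 → 8 → 7
It first returns after 6 in-shuffles.

6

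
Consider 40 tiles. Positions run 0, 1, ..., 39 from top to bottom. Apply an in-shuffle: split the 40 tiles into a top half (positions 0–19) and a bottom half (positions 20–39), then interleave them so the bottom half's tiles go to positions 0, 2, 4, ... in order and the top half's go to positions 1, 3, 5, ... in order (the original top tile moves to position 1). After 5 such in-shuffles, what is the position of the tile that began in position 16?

Track the tile's position through each in-shuffle:
16 → 33 → 26 → 12 → 25 → 10

10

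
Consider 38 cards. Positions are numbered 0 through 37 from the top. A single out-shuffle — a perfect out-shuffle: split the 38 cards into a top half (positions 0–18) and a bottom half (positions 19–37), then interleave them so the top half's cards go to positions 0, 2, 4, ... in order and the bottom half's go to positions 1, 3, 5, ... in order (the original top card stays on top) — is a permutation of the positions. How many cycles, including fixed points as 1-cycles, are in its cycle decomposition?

Trace each unvisited position around until it returns:
(0) (1 2 4 8 16 32 ... len 36) (37)
3 cycles in total.

3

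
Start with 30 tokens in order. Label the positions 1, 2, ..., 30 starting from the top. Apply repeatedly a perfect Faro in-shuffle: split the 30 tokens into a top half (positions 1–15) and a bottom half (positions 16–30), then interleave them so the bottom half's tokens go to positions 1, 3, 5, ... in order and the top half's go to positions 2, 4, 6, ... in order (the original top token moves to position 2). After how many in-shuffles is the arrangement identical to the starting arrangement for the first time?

The in-shuffle permutes the 30 positions with cycle lengths [5, 5, 5, 5, 5, 5].
Every token is home exactly when every cycle has completed a whole number of laps, i.e. after lcm(5) = 5 in-shuffles.

5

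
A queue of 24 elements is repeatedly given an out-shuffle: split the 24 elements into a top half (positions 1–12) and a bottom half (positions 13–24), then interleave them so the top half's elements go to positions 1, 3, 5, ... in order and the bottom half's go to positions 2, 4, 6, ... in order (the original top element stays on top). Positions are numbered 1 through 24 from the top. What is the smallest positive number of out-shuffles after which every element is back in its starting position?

11

The out-shuffle permutes the 24 positions with cycle lengths [1, 1, 11, 11].
Every element is home exactly when every cycle has completed a whole number of laps, i.e. after lcm(1, 11) = 11 out-shuffles.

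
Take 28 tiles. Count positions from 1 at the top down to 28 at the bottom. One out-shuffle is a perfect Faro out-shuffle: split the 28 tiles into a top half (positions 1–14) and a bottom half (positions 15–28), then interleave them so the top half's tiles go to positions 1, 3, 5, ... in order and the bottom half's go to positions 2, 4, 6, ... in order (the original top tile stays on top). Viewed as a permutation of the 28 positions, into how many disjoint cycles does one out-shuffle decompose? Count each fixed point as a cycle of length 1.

Trace each unvisited position around until it returns:
(1) (2 3 5 9 17 6 ... len 18) (4 7 13 25 22 16) (10 19) (28)
5 cycles in total.

5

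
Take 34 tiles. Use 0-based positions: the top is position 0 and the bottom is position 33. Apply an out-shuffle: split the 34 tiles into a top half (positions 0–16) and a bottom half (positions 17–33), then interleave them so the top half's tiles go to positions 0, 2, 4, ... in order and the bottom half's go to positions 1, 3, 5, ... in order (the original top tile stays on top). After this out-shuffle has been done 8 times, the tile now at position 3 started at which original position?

12

Work backwards from position 3, undoing one out-shuffle at a time:
3 ← 18 ← 9 ← 21 ← 27 ← 30 ← 15 ← 24 ← 12
So the tile now at position 3 started at position 12.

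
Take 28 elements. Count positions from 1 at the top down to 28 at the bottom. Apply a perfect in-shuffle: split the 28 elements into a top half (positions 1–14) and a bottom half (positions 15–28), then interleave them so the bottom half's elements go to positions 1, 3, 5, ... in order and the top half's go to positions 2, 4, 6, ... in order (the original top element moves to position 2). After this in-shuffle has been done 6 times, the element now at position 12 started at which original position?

Work backwards from position 12, undoing one in-shuffle at a time:
12 ← 6 ← 3 ← 16 ← 8 ← 4 ← 2
So the element now at position 12 started at position 2.

2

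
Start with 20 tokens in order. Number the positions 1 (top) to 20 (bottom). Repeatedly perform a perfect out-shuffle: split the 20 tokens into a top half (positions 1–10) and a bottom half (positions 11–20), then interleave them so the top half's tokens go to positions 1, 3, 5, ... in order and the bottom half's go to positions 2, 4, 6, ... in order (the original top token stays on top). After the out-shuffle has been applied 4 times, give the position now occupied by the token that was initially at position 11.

Track the token's position through each out-shuffle:
11 → 2 → 3 → 5 → 9

9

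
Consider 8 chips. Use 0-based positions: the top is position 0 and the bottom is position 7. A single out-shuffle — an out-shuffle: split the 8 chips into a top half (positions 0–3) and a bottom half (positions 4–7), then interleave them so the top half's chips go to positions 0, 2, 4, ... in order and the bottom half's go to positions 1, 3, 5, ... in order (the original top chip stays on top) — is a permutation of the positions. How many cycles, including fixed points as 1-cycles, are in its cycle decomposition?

4

Trace each unvisited position around until it returns:
(0) (1 2 4) (3 6 5) (7)
4 cycles in total.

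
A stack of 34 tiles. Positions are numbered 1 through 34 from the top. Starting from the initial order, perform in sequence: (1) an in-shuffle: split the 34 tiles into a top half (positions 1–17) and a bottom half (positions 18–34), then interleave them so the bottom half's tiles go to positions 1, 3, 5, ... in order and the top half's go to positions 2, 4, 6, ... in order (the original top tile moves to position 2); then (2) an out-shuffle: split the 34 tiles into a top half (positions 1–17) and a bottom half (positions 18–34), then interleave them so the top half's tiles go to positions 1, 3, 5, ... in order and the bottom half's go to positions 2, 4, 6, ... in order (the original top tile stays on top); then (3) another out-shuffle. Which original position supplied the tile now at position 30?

Undo the operations in reverse order, starting from position 30:
  undo op 3 (out-shuffle, from bottom half): 30 ← 32
  undo op 2 (out-shuffle, from bottom half): 32 ← 33
  undo op 1 (in-shuffle, from bottom half): 33 ← 34
So the tile at position 30 came from original position 34.

34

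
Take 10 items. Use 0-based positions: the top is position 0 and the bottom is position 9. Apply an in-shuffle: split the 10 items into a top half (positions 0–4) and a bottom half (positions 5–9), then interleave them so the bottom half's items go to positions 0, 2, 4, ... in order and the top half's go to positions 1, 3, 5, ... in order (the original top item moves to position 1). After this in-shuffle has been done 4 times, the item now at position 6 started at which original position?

Work backwards from position 6, undoing one in-shuffle at a time:
6 ← 8 ← 9 ← 4 ← 7
So the item now at position 6 started at position 7.

7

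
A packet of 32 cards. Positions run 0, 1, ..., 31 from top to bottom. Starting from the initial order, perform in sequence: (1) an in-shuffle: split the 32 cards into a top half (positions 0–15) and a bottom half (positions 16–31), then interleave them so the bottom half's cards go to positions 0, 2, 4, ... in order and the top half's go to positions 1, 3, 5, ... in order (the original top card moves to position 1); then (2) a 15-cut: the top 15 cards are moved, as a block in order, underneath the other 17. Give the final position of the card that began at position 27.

7

Track the card from position 27 forward through each operation:
  after op 1 (in-shuffle): 27 → 22
  after op 2 (cut 15): 22 → 7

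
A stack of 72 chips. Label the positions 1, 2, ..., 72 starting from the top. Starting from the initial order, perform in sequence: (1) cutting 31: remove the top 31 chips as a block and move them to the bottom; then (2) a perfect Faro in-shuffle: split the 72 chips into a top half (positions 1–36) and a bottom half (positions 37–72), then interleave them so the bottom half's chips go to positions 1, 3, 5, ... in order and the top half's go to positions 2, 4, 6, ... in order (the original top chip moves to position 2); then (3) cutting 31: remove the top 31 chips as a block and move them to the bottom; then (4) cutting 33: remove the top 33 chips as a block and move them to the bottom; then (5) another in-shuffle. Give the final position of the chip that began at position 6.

58

Track the chip from position 6 forward through each operation:
  after op 1 (cut 31): 6 → 47
  after op 2 (in-shuffle): 47 → 21
  after op 3 (cut 31): 21 → 62
  after op 4 (cut 33): 62 → 29
  after op 5 (in-shuffle): 29 → 58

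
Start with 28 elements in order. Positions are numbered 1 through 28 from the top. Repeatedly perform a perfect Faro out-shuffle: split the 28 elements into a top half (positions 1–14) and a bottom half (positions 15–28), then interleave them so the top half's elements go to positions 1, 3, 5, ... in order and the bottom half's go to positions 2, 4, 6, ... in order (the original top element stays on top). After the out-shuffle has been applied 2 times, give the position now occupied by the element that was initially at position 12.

Track the element's position through each out-shuffle:
12 → 23 → 18

18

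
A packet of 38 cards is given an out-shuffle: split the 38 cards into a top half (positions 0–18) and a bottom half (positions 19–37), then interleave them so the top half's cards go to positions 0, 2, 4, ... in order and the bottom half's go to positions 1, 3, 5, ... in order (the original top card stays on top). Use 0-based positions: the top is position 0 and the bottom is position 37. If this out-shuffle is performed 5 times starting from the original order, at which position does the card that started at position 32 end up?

25

Track the card's position through each out-shuffle:
32 → 27 → 17 → 34 → 31 → 25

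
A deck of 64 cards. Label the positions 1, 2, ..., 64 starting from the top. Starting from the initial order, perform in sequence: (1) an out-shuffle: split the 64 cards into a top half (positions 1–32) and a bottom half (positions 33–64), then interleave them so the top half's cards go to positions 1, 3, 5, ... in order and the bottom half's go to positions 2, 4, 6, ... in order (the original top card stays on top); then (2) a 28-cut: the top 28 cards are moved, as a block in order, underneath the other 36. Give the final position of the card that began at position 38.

48

Track the card from position 38 forward through each operation:
  after op 1 (out-shuffle): 38 → 12
  after op 2 (cut 28): 12 → 48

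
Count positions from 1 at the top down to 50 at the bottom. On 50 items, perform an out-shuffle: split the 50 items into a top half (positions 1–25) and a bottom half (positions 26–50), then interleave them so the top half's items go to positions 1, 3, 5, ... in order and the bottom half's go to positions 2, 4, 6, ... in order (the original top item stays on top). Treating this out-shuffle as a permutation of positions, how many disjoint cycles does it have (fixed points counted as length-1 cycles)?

6

Trace each unvisited position around until it returns:
(1) (2 3 5 9 17 33 ... len 21) (4 7 13 25 49 48 ... len 21) (8 15 29) (22 43 36) (50)
6 cycles in total.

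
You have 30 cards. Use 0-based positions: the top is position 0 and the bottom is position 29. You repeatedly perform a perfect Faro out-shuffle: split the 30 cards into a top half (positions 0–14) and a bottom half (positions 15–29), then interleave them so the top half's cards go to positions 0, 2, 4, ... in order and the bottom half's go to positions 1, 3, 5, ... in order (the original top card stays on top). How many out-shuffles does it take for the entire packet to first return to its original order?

The out-shuffle permutes the 30 positions with cycle lengths [1, 1, 28].
Every card is home exactly when every cycle has completed a whole number of laps, i.e. after lcm(1, 28) = 28 out-shuffles.

28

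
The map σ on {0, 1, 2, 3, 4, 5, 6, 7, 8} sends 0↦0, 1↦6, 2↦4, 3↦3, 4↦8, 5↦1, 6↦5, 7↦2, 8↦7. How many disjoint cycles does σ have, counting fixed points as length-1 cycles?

4

Cycle decomposition: (0) (1 6 5) (2 4 8 7) (3).
4 cycles.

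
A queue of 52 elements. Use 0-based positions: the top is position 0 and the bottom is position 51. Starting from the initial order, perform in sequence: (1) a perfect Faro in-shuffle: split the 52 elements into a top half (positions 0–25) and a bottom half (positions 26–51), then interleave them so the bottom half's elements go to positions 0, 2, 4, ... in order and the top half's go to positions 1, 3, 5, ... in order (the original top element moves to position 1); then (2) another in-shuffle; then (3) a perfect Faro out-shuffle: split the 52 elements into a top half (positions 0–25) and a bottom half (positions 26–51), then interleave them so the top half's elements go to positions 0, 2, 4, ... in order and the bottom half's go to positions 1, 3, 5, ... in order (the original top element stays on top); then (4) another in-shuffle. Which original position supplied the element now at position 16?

Undo the operations in reverse order, starting from position 16:
  undo op 4 (in-shuffle, from bottom half): 16 ← 34
  undo op 3 (out-shuffle, from top half): 34 ← 17
  undo op 2 (in-shuffle, from top half): 17 ← 8
  undo op 1 (in-shuffle, from bottom half): 8 ← 30
So the element at position 16 came from original position 30.

30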